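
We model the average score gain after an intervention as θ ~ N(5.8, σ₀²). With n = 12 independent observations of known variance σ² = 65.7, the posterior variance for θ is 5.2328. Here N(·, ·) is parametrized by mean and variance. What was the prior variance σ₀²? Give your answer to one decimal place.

σ₀² = 118.3

Posterior precision equals prior precision plus data precision: 1/σ_n² = 1/σ₀² + n/σ².
So 1/σ₀² = 1/5.2328 − 12/65.7 = 0.191102 − 0.182648 = 0.008454.
Hence σ₀² = 1/0.008454 ≈ 118.3.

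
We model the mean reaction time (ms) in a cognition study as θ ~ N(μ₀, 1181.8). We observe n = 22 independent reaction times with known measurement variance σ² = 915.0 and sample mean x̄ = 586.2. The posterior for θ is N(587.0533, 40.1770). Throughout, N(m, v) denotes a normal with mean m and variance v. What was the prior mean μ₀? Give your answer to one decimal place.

μ₀ = 611.3

With known observation variance, the Normal–Normal posterior has precision τ_n = τ₀ + n/σ² and mean μ_n = (τ₀μ₀ + (n/σ²)x̄)/τ_n.
Here τ₀ = 1/1181.8 = 0.000846 and τ_data = 22/915.0 = 0.024044, so τ_n = 0.024890.
Rearranging for μ₀: μ₀ = (μ_n·τ_n − τ_data·x̄)/τ₀ = (587.0533·0.024890 − 0.024044·586.2) / 0.000846 = 0.517164/0.000846 ≈ 611.3.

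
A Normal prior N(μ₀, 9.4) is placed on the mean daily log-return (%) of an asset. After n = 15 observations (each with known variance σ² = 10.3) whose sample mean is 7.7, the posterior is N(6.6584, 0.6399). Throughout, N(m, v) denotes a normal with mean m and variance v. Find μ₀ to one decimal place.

μ₀ = -7.6

With known observation variance, the Normal–Normal posterior has precision τ_n = τ₀ + n/σ² and mean μ_n = (τ₀μ₀ + (n/σ²)x̄)/τ_n.
Here τ₀ = 1/9.4 = 0.106383 and τ_data = 15/10.3 = 1.456311, so τ_n = 1.562694.
Rearranging for μ₀: μ₀ = (μ_n·τ_n − τ_data·x̄)/τ₀ = (6.6584·1.562694 − 1.456311·7.7) / 0.106383 = -0.808553/0.106383 ≈ -7.6.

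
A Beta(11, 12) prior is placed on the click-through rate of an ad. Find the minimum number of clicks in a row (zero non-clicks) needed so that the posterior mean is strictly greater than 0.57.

After k clicks and 0 non-clicks the posterior is Beta(11+k, 12), with mean (11+k)/(11+12+k).
Set (11+k)/(23+k) > 0.57 and solve: k > (0.57·23 − 11)/(1 − 0.57) = 4.907.
The smallest integer exceeding 4.907 is 5.

k = 5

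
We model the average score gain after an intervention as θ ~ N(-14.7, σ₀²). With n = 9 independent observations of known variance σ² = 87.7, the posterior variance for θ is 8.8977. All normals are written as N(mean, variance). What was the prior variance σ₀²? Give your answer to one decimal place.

For the Normal–Normal model with known σ², precisions add: τ_n = τ₀ + n/σ².
So 1/σ₀² = 1/8.8977 − 9/87.7 = 0.112389 − 0.102623 = 0.009766.
Hence σ₀² = 1/0.009766 ≈ 102.4.

σ₀² = 102.4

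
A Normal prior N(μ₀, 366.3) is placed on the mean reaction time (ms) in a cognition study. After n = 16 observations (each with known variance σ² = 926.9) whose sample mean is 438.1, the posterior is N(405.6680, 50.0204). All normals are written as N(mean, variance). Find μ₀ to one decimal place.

μ₀ = 200.6

The posterior mean is a precision-weighted average: μ_n = (τ₀μ₀ + τ_data·x̄)/(τ₀+τ_data), with τ₀=1/σ₀² and τ_data=n/σ².
Here τ₀ = 1/366.3 = 0.002730 and τ_data = 16/926.9 = 0.017262, so τ_n = 0.019992.
Rearranging for μ₀: μ₀ = (μ_n·τ_n − τ_data·x̄)/τ₀ = (405.6680·0.019992 − 0.017262·438.1) / 0.002730 = 0.547632/0.002730 ≈ 200.6.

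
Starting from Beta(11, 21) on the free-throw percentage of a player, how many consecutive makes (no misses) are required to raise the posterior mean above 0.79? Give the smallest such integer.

After k makes and 0 misses the posterior is Beta(11+k, 21), with mean (11+k)/(11+21+k).
Set (11+k)/(32+k) > 0.79 and solve: k > (0.79·32 − 11)/(1 − 0.79) = 68.000.
The smallest integer exceeding 68.000 is 69.

k = 69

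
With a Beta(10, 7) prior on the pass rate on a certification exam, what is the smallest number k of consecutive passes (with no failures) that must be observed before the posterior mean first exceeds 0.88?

After k passes and 0 failures the posterior is Beta(10+k, 7), with mean (10+k)/(10+7+k).
Set (10+k)/(17+k) > 0.88 and solve: k > (0.88·17 − 10)/(1 − 0.88) = 41.333.
The smallest integer exceeding 41.333 is 42.

k = 42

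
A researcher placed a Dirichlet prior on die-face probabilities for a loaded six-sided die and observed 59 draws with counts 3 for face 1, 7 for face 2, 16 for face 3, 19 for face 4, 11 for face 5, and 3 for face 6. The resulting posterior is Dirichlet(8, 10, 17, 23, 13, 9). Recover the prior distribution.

Dirichlet(5, 3, 1, 4, 2, 6)

For a Dirichlet(α) prior with multinomial counts c, the posterior is Dirichlet(α + c) componentwise.
Subtract each count from the matching posterior parameter: 8−3=5, 10−7=3, 17−16=1, 23−19=4, 13−11=2, 9−3=6.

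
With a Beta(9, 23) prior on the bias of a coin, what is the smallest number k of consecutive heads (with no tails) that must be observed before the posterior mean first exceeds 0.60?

k = 26

After k heads and 0 tails the posterior is Beta(9+k, 23), with mean (9+k)/(9+23+k).
Set (9+k)/(32+k) > 0.60 and solve: k > (0.60·32 − 9)/(1 − 0.60) = 25.500.
The smallest integer exceeding 25.500 is 26, and checking k=26: (35)/(58) = 0.6034 > 0.60.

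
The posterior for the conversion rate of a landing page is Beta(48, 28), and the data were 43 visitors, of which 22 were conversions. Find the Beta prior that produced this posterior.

Beta is conjugate to the binomial likelihood: posterior = Beta(α+s, β+f).
So α = 48 − 22 = 26 and β = 28 − 21 = 7.

Beta(26, 7)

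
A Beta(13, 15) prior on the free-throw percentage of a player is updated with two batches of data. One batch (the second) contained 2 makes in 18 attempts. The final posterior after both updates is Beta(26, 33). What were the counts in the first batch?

Because Beta–binomial updating is additive in the counts, the combined data contributed (α_post−α_prior, β_post−β_prior) successes and failures.
Total across both batches: 26−13=13 makes, 33−15=18 misses.
Subtract the second batch: 13−2=11 makes and 18−16=2 misses.

11 makes and 2 misses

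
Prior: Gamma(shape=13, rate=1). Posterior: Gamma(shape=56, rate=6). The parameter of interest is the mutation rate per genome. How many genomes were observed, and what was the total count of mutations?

Gamma–Poisson conjugacy: posterior shape = α + Σxᵢ, posterior rate = β + n.
Matching: Σxᵢ = 56 − 13 = 43 and n = 6 − 1 = 5.

n = 5 genomes with total 43 mutations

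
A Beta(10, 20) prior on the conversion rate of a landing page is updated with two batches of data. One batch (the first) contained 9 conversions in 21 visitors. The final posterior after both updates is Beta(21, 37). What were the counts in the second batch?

2 conversions and 5 bounces

Because Beta–binomial updating is additive in the counts, the combined data contributed (α_post−α_prior, β_post−β_prior) successes and failures.
Total across both batches: 21−10=11 conversions, 37−20=17 bounces.
Subtract the first batch: 11−9=2 conversions and 17−12=5 bounces.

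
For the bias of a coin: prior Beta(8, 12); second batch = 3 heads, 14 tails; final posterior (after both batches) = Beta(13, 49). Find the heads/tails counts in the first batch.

2 heads and 23 tails

Sequential conjugate updates are equivalent to a single update on the pooled data, so total successes = posterior α − prior α and total failures = posterior β − prior β.
Total across both batches: 13−8=5 heads, 49−12=37 tails.
Subtract the second batch: 5−3=2 heads and 37−14=23 tails.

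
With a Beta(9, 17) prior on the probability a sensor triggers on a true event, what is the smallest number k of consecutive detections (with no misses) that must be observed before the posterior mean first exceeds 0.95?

After k detections and 0 misses the posterior is Beta(9+k, 17), with mean (9+k)/(9+17+k).
Set (9+k)/(26+k) > 0.95 and solve: k > (0.95·26 − 9)/(1 − 0.95) = 314.000.
The smallest integer exceeding 314.000 is 315, and checking k=315: (324)/(341) = 0.9501 > 0.95.

k = 315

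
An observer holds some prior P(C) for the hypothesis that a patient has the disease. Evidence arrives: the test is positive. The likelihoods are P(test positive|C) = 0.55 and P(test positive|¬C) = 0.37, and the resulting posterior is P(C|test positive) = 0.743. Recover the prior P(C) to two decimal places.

P(C) = 0.66

Bayes' rule in odds form gives O(C|E) = O(C)·[P(E|C)/P(E|¬C)], hence O(C) = O(C|E)/LR.
Posterior odds = 0.743/(1−0.743) = 2.8911. LR = 0.55/0.37 = 1.4865.
Prior odds = 2.8911/1.4865 = 1.9449, so P(C) = 1.9449/(1+1.9449) ≈ 0.66.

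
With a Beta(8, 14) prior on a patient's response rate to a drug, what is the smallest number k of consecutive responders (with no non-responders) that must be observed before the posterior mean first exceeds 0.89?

After k responders and 0 non-responders the posterior is Beta(8+k, 14), with mean (8+k)/(8+14+k).
Set (8+k)/(22+k) > 0.89 and solve: k > (0.89·22 − 8)/(1 − 0.89) = 105.273.
The smallest integer exceeding 105.273 is 106.

k = 106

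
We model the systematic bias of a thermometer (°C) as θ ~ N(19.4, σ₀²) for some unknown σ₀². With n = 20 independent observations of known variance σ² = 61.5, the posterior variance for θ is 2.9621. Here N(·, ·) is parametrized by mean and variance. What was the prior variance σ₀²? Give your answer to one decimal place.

σ₀² = 80.7

For the Normal–Normal model with known σ², precisions add: τ_n = τ₀ + n/σ².
So 1/σ₀² = 1/2.9621 − 20/61.5 = 0.337598 − 0.325203 = 0.012395.
Hence σ₀² = 1/0.012395 ≈ 80.7.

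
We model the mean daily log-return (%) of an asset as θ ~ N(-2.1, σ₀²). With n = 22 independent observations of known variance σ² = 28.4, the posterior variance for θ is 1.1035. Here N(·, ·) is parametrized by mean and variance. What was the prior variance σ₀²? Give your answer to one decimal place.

σ₀² = 7.6

For the Normal–Normal model with known σ², precisions add: τ_n = τ₀ + n/σ².
So 1/σ₀² = 1/1.1035 − 22/28.4 = 0.906208 − 0.774648 = 0.131560.
Hence σ₀² = 1/0.131560 ≈ 7.6.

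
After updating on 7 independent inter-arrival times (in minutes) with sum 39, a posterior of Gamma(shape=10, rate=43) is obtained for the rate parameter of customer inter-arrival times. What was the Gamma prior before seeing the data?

For an exponential likelihood with a Gamma(α, β) prior on the rate, n observations with total T give posterior Gamma(α+n, β+T).
So α = 10 − 7 = 3 and β = 43 − 39 = 4.

Gamma(shape=3, rate=4)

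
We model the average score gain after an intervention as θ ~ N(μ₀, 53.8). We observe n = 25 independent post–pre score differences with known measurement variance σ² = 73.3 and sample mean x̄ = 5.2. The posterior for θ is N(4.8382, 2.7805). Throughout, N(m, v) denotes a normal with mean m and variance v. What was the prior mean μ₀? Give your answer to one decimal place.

The posterior mean is a precision-weighted average: μ_n = (τ₀μ₀ + τ_data·x̄)/(τ₀+τ_data), with τ₀=1/σ₀² and τ_data=n/σ².
Here τ₀ = 1/53.8 = 0.018587 and τ_data = 25/73.3 = 0.341064, so τ_n = 0.359651.
Rearranging for μ₀: μ₀ = (μ_n·τ_n − τ_data·x̄)/τ₀ = (4.8382·0.359651 − 0.341064·5.2) / 0.018587 = -0.033469/0.018587 ≈ -1.8.

μ₀ = -1.8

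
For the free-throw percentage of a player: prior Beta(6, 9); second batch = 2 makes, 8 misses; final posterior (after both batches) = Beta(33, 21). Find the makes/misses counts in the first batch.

25 makes and 4 misses

Sequential conjugate updates are equivalent to a single update on the pooled data, so total successes = posterior α − prior α and total failures = posterior β − prior β.
Total across both batches: 33−6=27 makes, 21−9=12 misses.
Subtract the second batch: 27−2=25 makes and 12−8=4 misses.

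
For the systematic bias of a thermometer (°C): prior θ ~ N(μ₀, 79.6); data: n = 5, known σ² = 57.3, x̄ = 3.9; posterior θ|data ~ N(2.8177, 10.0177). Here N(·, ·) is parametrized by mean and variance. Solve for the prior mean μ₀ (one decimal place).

μ₀ = -4.7

With known observation variance, the Normal–Normal posterior has precision τ_n = τ₀ + n/σ² and mean μ_n = (τ₀μ₀ + (n/σ²)x̄)/τ_n.
Here τ₀ = 1/79.6 = 0.012563 and τ_data = 5/57.3 = 0.087260, so τ_n = 0.099823.
Rearranging for μ₀: μ₀ = (μ_n·τ_n − τ_data·x̄)/τ₀ = (2.8177·0.099823 − 0.087260·3.9) / 0.012563 = -0.059043/0.012563 ≈ -4.7.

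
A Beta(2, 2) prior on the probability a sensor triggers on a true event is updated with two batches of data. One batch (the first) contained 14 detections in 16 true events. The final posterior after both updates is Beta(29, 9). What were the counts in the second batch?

Because Beta–binomial updating is additive in the counts, the combined data contributed (α_post−α_prior, β_post−β_prior) successes and failures.
Total across both batches: 29−2=27 detections, 9−2=7 misses.
Subtract the first batch: 27−14=13 detections and 7−2=5 misses.

13 detections and 5 misses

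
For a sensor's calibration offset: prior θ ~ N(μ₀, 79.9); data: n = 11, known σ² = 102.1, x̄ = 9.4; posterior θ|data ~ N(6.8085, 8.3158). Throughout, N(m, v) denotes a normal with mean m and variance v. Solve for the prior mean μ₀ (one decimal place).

μ₀ = -15.5

The posterior mean is a precision-weighted average: μ_n = (τ₀μ₀ + τ_data·x̄)/(τ₀+τ_data), with τ₀=1/σ₀² and τ_data=n/σ².
Here τ₀ = 1/79.9 = 0.012516 and τ_data = 11/102.1 = 0.107738, so τ_n = 0.120254.
Rearranging for μ₀: μ₀ = (μ_n·τ_n − τ_data·x̄)/τ₀ = (6.8085·0.120254 − 0.107738·9.4) / 0.012516 = -0.193988/0.012516 ≈ -15.5.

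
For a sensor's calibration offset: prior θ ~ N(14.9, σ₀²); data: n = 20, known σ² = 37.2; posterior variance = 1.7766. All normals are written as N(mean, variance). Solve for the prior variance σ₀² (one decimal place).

For the Normal–Normal model with known σ², precisions add: τ_n = τ₀ + n/σ².
So 1/σ₀² = 1/1.7766 − 20/37.2 = 0.562873 − 0.537634 = 0.025239.
Hence σ₀² = 1/0.025239 ≈ 39.6.

σ₀² = 39.6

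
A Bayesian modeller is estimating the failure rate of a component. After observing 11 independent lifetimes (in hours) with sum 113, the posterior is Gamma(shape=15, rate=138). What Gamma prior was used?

For an exponential likelihood with a Gamma(α, β) prior on the rate, n observations with total T give posterior Gamma(α+n, β+T).
So α = 15 − 11 = 4 and β = 138 − 113 = 25.

Gamma(shape=4, rate=25)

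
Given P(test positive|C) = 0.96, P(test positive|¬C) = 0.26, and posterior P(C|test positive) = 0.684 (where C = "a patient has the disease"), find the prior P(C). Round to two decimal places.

Bayes' rule in odds form gives O(C|E) = O(C)·[P(E|C)/P(E|¬C)], hence O(C) = O(C|E)/LR.
Posterior odds = 0.684/(1−0.684) = 2.1646. LR = 0.96/0.26 = 3.6923.
Prior odds = 2.1646/3.6923 = 0.5862, so P(C) = 0.5862/(1+0.5862) ≈ 0.37.

P(C) = 0.37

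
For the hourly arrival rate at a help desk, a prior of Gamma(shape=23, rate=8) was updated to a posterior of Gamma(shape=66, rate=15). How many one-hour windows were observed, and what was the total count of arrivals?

A Gamma(α, β) prior (rate parametrization) on a Poisson rate with n observations summing to S gives posterior Gamma(α+S, β+n).
Matching: Σxᵢ = 66 − 23 = 43 and n = 15 − 8 = 7.

n = 7 one-hour windows with total 43 arrivals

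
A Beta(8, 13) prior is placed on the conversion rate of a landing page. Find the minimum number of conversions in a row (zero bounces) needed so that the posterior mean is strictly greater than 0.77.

After k conversions and 0 bounces the posterior is Beta(8+k, 13), with mean (8+k)/(8+13+k).
Set (8+k)/(21+k) > 0.77 and solve: k > (0.77·21 − 8)/(1 − 0.77) = 35.522.
The smallest integer exceeding 35.522 is 36, and checking k=36: (44)/(57) = 0.7719 > 0.77.

k = 36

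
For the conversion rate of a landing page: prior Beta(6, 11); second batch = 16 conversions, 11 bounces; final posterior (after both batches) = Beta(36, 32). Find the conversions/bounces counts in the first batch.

Sequential conjugate updates are equivalent to a single update on the pooled data, so total successes = posterior α − prior α and total failures = posterior β − prior β.
Total across both batches: 36−6=30 conversions, 32−11=21 bounces.
Subtract the second batch: 30−16=14 conversions and 21−11=10 bounces.

14 conversions and 10 bounces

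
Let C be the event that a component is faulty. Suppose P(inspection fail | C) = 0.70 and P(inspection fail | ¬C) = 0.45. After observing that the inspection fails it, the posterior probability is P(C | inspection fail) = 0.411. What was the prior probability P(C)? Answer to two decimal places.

Bayes' rule in odds form gives O(C|E) = O(C)·[P(E|C)/P(E|¬C)], hence O(C) = O(C|E)/LR.
Posterior odds = 0.411/(1−0.411) = 0.6978. LR = 0.70/0.45 = 1.5556.
Prior odds = 0.6978/1.5556 = 0.4486, so P(C) = 0.4486/(1+0.4486) ≈ 0.31.

P(C) = 0.31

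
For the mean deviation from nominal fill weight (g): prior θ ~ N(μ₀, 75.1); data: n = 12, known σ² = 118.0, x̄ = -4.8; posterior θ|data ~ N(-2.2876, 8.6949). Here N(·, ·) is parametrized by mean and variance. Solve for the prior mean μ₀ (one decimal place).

μ₀ = 16.9

With known observation variance, the Normal–Normal posterior has precision τ_n = τ₀ + n/σ² and mean μ_n = (τ₀μ₀ + (n/σ²)x̄)/τ_n.
Here τ₀ = 1/75.1 = 0.013316 and τ_data = 12/118.0 = 0.101695, so τ_n = 0.115011.
Rearranging for μ₀: μ₀ = (μ_n·τ_n − τ_data·x̄)/τ₀ = (-2.2876·0.115011 − 0.101695·-4.8) / 0.013316 = 0.225037/0.013316 ≈ 16.9.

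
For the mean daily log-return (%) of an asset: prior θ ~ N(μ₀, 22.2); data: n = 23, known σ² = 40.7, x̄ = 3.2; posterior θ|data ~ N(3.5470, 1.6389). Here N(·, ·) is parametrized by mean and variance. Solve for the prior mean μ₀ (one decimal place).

μ₀ = 7.9

With known observation variance, the Normal–Normal posterior has precision τ_n = τ₀ + n/σ² and mean μ_n = (τ₀μ₀ + (n/σ²)x̄)/τ_n.
Here τ₀ = 1/22.2 = 0.045045 and τ_data = 23/40.7 = 0.565111, so τ_n = 0.610156.
Rearranging for μ₀: μ₀ = (μ_n·τ_n − τ_data·x̄)/τ₀ = (3.5470·0.610156 − 0.565111·3.2) / 0.045045 = 0.355868/0.045045 ≈ 7.9.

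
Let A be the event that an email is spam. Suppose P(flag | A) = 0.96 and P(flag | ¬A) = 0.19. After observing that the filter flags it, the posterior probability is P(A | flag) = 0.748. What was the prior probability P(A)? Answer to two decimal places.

P(A) = 0.37

In odds form, posterior odds = prior odds × likelihood ratio, so prior odds = posterior odds ÷ LR.
Posterior odds = 0.748/(1−0.748) = 2.9683. LR = 0.96/0.19 = 5.0526.
Prior odds = 2.9683/5.0526 = 0.5875, so P(A) = 0.5875/(1+0.5875) ≈ 0.37.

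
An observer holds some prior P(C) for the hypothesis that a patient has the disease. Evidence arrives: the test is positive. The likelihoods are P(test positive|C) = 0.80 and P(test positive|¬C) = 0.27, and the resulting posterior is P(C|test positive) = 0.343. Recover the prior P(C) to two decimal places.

P(C) = 0.15

In odds form, posterior odds = prior odds × likelihood ratio, so prior odds = posterior odds ÷ LR.
Posterior odds = 0.343/(1−0.343) = 0.5221. LR = 0.80/0.27 = 2.9630.
Prior odds = 0.5221/2.9630 = 0.1762, so P(C) = 0.1762/(1+0.1762) ≈ 0.15.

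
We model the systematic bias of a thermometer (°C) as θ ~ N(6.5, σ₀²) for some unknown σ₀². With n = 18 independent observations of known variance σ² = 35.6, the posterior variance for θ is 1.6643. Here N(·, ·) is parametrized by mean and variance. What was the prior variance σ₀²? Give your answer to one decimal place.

Posterior precision equals prior precision plus data precision: 1/σ_n² = 1/σ₀² + n/σ².
So 1/σ₀² = 1/1.6643 − 18/35.6 = 0.600853 − 0.505618 = 0.095235.
Hence σ₀² = 1/0.095235 ≈ 10.5.

σ₀² = 10.5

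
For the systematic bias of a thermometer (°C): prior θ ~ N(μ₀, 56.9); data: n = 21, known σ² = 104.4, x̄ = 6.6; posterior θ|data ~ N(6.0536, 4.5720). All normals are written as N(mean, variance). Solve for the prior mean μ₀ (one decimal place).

μ₀ = -0.2

The posterior mean is a precision-weighted average: μ_n = (τ₀μ₀ + τ_data·x̄)/(τ₀+τ_data), with τ₀=1/σ₀² and τ_data=n/σ².
Here τ₀ = 1/56.9 = 0.017575 and τ_data = 21/104.4 = 0.201149, so τ_n = 0.218724.
Rearranging for μ₀: μ₀ = (μ_n·τ_n − τ_data·x̄)/τ₀ = (6.0536·0.218724 − 0.201149·6.6) / 0.017575 = -0.003516/0.017575 ≈ -0.2.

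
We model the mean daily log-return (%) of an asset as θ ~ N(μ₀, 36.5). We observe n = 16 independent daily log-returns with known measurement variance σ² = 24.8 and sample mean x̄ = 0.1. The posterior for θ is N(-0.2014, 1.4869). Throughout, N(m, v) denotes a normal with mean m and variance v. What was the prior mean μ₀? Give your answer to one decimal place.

μ₀ = -7.3

The posterior mean is a precision-weighted average: μ_n = (τ₀μ₀ + τ_data·x̄)/(τ₀+τ_data), with τ₀=1/σ₀² and τ_data=n/σ².
Here τ₀ = 1/36.5 = 0.027397 and τ_data = 16/24.8 = 0.645161, so τ_n = 0.672558.
Rearranging for μ₀: μ₀ = (μ_n·τ_n − τ_data·x̄)/τ₀ = (-0.2014·0.672558 − 0.645161·0.1) / 0.027397 = -0.199969/0.027397 ≈ -7.3.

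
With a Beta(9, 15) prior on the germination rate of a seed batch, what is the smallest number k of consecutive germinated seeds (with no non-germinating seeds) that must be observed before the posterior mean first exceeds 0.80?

After k germinated seeds and 0 non-germinating seeds the posterior is Beta(9+k, 15), with mean (9+k)/(9+15+k).
Set (9+k)/(24+k) > 0.80 and solve: k > (0.80·24 − 9)/(1 − 0.80) = 51.000.
The smallest integer exceeding 51.000 is 52.

k = 52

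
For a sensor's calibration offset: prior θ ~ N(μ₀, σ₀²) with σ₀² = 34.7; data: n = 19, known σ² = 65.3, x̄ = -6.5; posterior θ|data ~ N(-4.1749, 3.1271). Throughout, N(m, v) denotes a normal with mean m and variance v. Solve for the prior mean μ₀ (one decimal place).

μ₀ = 19.3

With known observation variance, the Normal–Normal posterior has precision τ_n = τ₀ + n/σ² and mean μ_n = (τ₀μ₀ + (n/σ²)x̄)/τ_n.
Here τ₀ = 1/34.7 = 0.028818 and τ_data = 19/65.3 = 0.290965, so τ_n = 0.319783.
Rearranging for μ₀: μ₀ = (μ_n·τ_n − τ_data·x̄)/τ₀ = (-4.1749·0.319783 − 0.290965·-6.5) / 0.028818 = 0.556210/0.028818 ≈ 19.3.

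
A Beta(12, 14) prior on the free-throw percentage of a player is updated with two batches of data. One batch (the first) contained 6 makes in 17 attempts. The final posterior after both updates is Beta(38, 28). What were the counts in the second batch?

20 makes and 3 misses

Sequential conjugate updates are equivalent to a single update on the pooled data, so total successes = posterior α − prior α and total failures = posterior β − prior β.
Total across both batches: 38−12=26 makes, 28−14=14 misses.
Subtract the first batch: 26−6=20 makes and 14−11=3 misses.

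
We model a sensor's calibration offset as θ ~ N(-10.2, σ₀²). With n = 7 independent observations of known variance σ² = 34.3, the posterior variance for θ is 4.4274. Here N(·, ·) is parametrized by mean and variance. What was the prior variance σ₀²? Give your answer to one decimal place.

Posterior precision equals prior precision plus data precision: 1/σ_n² = 1/σ₀² + n/σ².
So 1/σ₀² = 1/4.4274 − 7/34.3 = 0.225866 − 0.204082 = 0.021784.
Hence σ₀² = 1/0.021784 ≈ 45.9.

σ₀² = 45.9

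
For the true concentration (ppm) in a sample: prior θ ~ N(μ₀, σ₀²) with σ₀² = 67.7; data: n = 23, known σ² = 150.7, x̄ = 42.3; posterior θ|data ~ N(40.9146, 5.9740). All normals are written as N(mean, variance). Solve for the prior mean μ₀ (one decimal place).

μ₀ = 26.6

The posterior mean is a precision-weighted average: μ_n = (τ₀μ₀ + τ_data·x̄)/(τ₀+τ_data), with τ₀=1/σ₀² and τ_data=n/σ².
Here τ₀ = 1/67.7 = 0.014771 and τ_data = 23/150.7 = 0.152621, so τ_n = 0.167392.
Rearranging for μ₀: μ₀ = (μ_n·τ_n − τ_data·x̄)/τ₀ = (40.9146·0.167392 − 0.152621·42.3) / 0.014771 = 0.392908/0.014771 ≈ 26.6.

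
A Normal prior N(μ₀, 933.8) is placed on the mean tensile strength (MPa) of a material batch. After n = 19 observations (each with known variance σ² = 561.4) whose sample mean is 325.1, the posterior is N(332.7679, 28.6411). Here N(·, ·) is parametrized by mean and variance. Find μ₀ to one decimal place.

μ₀ = 575.1

With known observation variance, the Normal–Normal posterior has precision τ_n = τ₀ + n/σ² and mean μ_n = (τ₀μ₀ + (n/σ²)x̄)/τ_n.
Here τ₀ = 1/933.8 = 0.001071 and τ_data = 19/561.4 = 0.033844, so τ_n = 0.034915.
Rearranging for μ₀: μ₀ = (μ_n·τ_n − τ_data·x̄)/τ₀ = (332.7679·0.034915 − 0.033844·325.1) / 0.001071 = 0.615907/0.001071 ≈ 575.1.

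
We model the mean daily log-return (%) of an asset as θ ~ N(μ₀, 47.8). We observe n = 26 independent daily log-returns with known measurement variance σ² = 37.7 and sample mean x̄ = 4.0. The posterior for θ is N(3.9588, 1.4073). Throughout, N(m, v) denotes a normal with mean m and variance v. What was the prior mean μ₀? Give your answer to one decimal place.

μ₀ = 2.6

With known observation variance, the Normal–Normal posterior has precision τ_n = τ₀ + n/σ² and mean μ_n = (τ₀μ₀ + (n/σ²)x̄)/τ_n.
Here τ₀ = 1/47.8 = 0.020921 and τ_data = 26/37.7 = 0.689655, so τ_n = 0.710576.
Rearranging for μ₀: μ₀ = (μ_n·τ_n − τ_data·x̄)/τ₀ = (3.9588·0.710576 − 0.689655·4.0) / 0.020921 = 0.054408/0.020921 ≈ 2.6.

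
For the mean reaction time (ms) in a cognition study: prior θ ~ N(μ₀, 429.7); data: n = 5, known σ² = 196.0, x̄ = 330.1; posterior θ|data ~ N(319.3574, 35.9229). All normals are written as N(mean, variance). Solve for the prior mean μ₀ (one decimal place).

The posterior mean is a precision-weighted average: μ_n = (τ₀μ₀ + τ_data·x̄)/(τ₀+τ_data), with τ₀=1/σ₀² and τ_data=n/σ².
Here τ₀ = 1/429.7 = 0.002327 and τ_data = 5/196.0 = 0.025510, so τ_n = 0.027837.
Rearranging for μ₀: μ₀ = (μ_n·τ_n − τ_data·x̄)/τ₀ = (319.3574·0.027837 − 0.025510·330.1) / 0.002327 = 0.469101/0.002327 ≈ 201.6.

μ₀ = 201.6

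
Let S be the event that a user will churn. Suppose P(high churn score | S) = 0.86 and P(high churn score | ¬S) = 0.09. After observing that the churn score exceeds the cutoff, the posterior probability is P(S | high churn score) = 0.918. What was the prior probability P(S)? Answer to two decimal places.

Bayes' rule in odds form gives O(S|E) = O(S)·[P(E|S)/P(E|¬S)], hence O(S) = O(S|E)/LR.
Posterior odds = 0.918/(1−0.918) = 11.1951. LR = 0.86/0.09 = 9.5556.
Prior odds = 11.1951/9.5556 = 1.1716, so P(S) = 1.1716/(1+1.1716) ≈ 0.54.

P(S) = 0.54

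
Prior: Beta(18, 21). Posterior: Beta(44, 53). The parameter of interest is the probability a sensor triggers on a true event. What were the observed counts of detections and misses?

26 detections and 32 misses

Beta is conjugate to the binomial likelihood: posterior = Beta(a+s, b+f).
Match parameters: s=44−18=26, f=53−21=32.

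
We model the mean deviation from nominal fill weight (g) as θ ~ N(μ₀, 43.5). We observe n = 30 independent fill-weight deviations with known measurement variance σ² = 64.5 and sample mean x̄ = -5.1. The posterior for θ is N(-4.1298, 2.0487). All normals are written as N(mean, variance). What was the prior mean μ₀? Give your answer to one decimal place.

The posterior mean is a precision-weighted average: μ_n = (τ₀μ₀ + τ_data·x̄)/(τ₀+τ_data), with τ₀=1/σ₀² and τ_data=n/σ².
Here τ₀ = 1/43.5 = 0.022989 and τ_data = 30/64.5 = 0.465116, so τ_n = 0.488105.
Rearranging for μ₀: μ₀ = (μ_n·τ_n − τ_data·x̄)/τ₀ = (-4.1298·0.488105 − 0.465116·-5.1) / 0.022989 = 0.356316/0.022989 ≈ 15.5.

μ₀ = 15.5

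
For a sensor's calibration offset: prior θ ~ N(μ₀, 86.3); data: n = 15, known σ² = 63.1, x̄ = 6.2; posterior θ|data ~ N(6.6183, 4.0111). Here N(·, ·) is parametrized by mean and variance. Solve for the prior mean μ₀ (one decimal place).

With known observation variance, the Normal–Normal posterior has precision τ_n = τ₀ + n/σ² and mean μ_n = (τ₀μ₀ + (n/σ²)x̄)/τ_n.
Here τ₀ = 1/86.3 = 0.011587 and τ_data = 15/63.1 = 0.237718, so τ_n = 0.249305.
Rearranging for μ₀: μ₀ = (μ_n·τ_n − τ_data·x̄)/τ₀ = (6.6183·0.249305 − 0.237718·6.2) / 0.011587 = 0.176124/0.011587 ≈ 15.2.

μ₀ = 15.2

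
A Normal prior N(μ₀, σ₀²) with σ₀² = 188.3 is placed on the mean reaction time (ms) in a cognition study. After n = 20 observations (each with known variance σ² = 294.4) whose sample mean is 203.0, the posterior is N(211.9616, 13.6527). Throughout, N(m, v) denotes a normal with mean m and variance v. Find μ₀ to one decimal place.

μ₀ = 326.6

The posterior mean is a precision-weighted average: μ_n = (τ₀μ₀ + τ_data·x̄)/(τ₀+τ_data), with τ₀=1/σ₀² and τ_data=n/σ².
Here τ₀ = 1/188.3 = 0.005311 and τ_data = 20/294.4 = 0.067935, so τ_n = 0.073246.
Rearranging for μ₀: μ₀ = (μ_n·τ_n − τ_data·x̄)/τ₀ = (211.9616·0.073246 − 0.067935·203.0) / 0.005311 = 1.734534/0.005311 ≈ 326.6.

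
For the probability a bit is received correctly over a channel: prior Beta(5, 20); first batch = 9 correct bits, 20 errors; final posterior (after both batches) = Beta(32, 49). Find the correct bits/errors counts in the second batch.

18 correct bits and 9 errors

Sequential conjugate updates are equivalent to a single update on the pooled data, so total successes = posterior α − prior α and total failures = posterior β − prior β.
Total across both batches: 32−5=27 correct bits, 49−20=29 errors.
Subtract the first batch: 27−9=18 correct bits and 29−20=9 errors.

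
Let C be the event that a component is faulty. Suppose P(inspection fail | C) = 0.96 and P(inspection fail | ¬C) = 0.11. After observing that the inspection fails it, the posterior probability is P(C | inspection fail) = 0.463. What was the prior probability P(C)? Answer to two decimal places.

P(C) = 0.09

In odds form, posterior odds = prior odds × likelihood ratio, so prior odds = posterior odds ÷ LR.
Posterior odds = 0.463/(1−0.463) = 0.8622. LR = 0.96/0.11 = 8.7273.
Prior odds = 0.8622/8.7273 = 0.0988, so P(C) = 0.0988/(1+0.0988) ≈ 0.09.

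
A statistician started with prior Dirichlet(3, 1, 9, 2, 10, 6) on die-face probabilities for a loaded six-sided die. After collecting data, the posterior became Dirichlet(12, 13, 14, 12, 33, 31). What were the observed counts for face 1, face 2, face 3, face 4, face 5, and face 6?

counts (9, 12, 5, 10, 23, 25)

For a Dirichlet(α) prior with multinomial counts c, the posterior is Dirichlet(α + c) componentwise.
Counts are posterior − prior componentwise: 12−3=9, 13−1=12, 14−9=5, 12−2=10, 33−10=23, 31−6=25.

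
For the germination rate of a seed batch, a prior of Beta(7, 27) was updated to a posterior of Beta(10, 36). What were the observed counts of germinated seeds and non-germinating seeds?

3 germinated seeds and 9 non-germinating seeds

Under Beta–binomial conjugacy the posterior parameters are (a+s, b+f).
Match parameters: s=10−7=3, f=36−27=9.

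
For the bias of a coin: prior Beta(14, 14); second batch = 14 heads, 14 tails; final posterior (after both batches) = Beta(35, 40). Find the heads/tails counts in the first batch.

Because Beta–binomial updating is additive in the counts, the combined data contributed (α_post−α_prior, β_post−β_prior) successes and failures.
Total across both batches: 35−14=21 heads, 40−14=26 tails.
Subtract the second batch: 21−14=7 heads and 26−14=12 tails.

7 heads and 12 tails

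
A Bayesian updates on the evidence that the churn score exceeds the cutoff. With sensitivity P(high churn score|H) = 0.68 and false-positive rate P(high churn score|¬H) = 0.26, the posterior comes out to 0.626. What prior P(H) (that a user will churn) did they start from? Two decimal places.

P(H) = 0.39

In odds form, posterior odds = prior odds × likelihood ratio, so prior odds = posterior odds ÷ LR.
Posterior odds = 0.626/(1−0.626) = 1.6738. LR = 0.68/0.26 = 2.6154.
Prior odds = 1.6738/2.6154 = 0.6400, so P(H) = 0.6400/(1+0.6400) ≈ 0.39.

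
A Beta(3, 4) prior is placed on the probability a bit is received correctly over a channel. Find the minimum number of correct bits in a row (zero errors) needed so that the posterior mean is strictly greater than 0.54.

k = 2

After k correct bits and 0 errors the posterior is Beta(3+k, 4), with mean (3+k)/(3+4+k).
Set (3+k)/(7+k) > 0.54 and solve: k > (0.54·7 − 3)/(1 − 0.54) = 1.696.
The smallest integer exceeding 1.696 is 2.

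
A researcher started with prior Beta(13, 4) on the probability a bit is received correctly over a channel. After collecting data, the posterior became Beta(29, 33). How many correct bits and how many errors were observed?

16 correct bits and 29 errors

Under Beta–binomial conjugacy the posterior parameters are (a+s, b+f).
So s = 29 − 13 = 16 and f = 33 − 4 = 29.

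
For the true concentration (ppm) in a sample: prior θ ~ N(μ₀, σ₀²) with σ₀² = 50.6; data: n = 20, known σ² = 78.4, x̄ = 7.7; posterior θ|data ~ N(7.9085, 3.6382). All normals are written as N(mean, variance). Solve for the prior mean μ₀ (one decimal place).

The posterior mean is a precision-weighted average: μ_n = (τ₀μ₀ + τ_data·x̄)/(τ₀+τ_data), with τ₀=1/σ₀² and τ_data=n/σ².
Here τ₀ = 1/50.6 = 0.019763 and τ_data = 20/78.4 = 0.255102, so τ_n = 0.274865.
Rearranging for μ₀: μ₀ = (μ_n·τ_n − τ_data·x̄)/τ₀ = (7.9085·0.274865 − 0.255102·7.7) / 0.019763 = 0.209484/0.019763 ≈ 10.6.

μ₀ = 10.6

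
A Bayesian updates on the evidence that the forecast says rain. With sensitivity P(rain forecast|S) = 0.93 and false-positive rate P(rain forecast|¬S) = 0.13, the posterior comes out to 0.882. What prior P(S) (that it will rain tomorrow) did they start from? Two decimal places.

In odds form, posterior odds = prior odds × likelihood ratio, so prior odds = posterior odds ÷ LR.
Posterior odds = 0.882/(1−0.882) = 7.4746. LR = 0.93/0.13 = 7.1538.
Prior odds = 7.4746/7.1538 = 1.0448, so P(S) = 1.0448/(1+1.0448) ≈ 0.51.

P(S) = 0.51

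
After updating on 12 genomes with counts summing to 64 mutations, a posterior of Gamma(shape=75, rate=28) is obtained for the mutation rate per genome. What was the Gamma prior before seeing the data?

Gamma(shape=11, rate=16)

A Gamma(α, β) prior (rate parametrization) on a Poisson rate with n observations summing to S gives posterior Gamma(α+S, β+n).
So α = 75 − 64 = 11 and β = 28 − 12 = 16.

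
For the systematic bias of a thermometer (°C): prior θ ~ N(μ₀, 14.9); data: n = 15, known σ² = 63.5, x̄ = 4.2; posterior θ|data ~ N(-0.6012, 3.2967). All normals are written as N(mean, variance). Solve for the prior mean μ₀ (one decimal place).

μ₀ = -17.5

The posterior mean is a precision-weighted average: μ_n = (τ₀μ₀ + τ_data·x̄)/(τ₀+τ_data), with τ₀=1/σ₀² and τ_data=n/σ².
Here τ₀ = 1/14.9 = 0.067114 and τ_data = 15/63.5 = 0.236220, so τ_n = 0.303334.
Rearranging for μ₀: μ₀ = (μ_n·τ_n − τ_data·x̄)/τ₀ = (-0.6012·0.303334 − 0.236220·4.2) / 0.067114 = -1.174488/0.067114 ≈ -17.5.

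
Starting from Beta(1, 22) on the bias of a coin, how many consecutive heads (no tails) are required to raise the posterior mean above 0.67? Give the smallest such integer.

After k heads and 0 tails the posterior is Beta(1+k, 22), with mean (1+k)/(1+22+k).
Set (1+k)/(23+k) > 0.67 and solve: k > (0.67·23 − 1)/(1 − 0.67) = 43.667.
The smallest integer exceeding 43.667 is 44, and checking k=44: (45)/(67) = 0.6716 > 0.67.

k = 44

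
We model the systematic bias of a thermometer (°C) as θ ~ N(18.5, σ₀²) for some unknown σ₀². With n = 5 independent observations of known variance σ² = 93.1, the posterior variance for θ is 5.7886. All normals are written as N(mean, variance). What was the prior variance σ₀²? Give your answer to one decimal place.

For the Normal–Normal model with known σ², precisions add: τ_n = τ₀ + n/σ².
So 1/σ₀² = 1/5.7886 − 5/93.1 = 0.172753 − 0.053706 = 0.119047.
Hence σ₀² = 1/0.119047 ≈ 8.4.

σ₀² = 8.4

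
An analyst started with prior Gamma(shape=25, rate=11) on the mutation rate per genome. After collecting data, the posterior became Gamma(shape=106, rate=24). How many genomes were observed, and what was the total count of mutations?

n = 13 genomes with total 81 mutations

A Gamma(α, β) prior (rate parametrization) on a Poisson rate with n observations summing to S gives posterior Gamma(α+S, β+n).
Matching: Σxᵢ = 106 − 25 = 81 and n = 24 − 11 = 13.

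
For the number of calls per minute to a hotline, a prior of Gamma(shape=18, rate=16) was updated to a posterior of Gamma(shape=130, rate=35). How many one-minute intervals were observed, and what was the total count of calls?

n = 19 one-minute intervals with total 112 calls

A Gamma(α, β) prior (rate parametrization) on a Poisson rate with n observations summing to S gives posterior Gamma(α+S, β+n).
Matching: Σxᵢ = 130 − 18 = 112 and n = 35 − 16 = 19.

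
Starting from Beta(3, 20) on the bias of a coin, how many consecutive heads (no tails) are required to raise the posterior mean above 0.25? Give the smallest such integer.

After k heads and 0 tails the posterior is Beta(3+k, 20), with mean (3+k)/(3+20+k).
Set (3+k)/(23+k) > 0.25 and solve: k > (0.25·23 − 3)/(1 − 0.25) = 3.667.
The smallest integer exceeding 3.667 is 4.

k = 4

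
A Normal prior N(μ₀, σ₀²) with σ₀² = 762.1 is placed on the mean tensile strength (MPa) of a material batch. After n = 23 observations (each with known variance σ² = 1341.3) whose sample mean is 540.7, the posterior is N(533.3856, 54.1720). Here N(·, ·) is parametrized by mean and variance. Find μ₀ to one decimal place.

The posterior mean is a precision-weighted average: μ_n = (τ₀μ₀ + τ_data·x̄)/(τ₀+τ_data), with τ₀=1/σ₀² and τ_data=n/σ².
Here τ₀ = 1/762.1 = 0.001312 and τ_data = 23/1341.3 = 0.017148, so τ_n = 0.018460.
Rearranging for μ₀: μ₀ = (μ_n·τ_n − τ_data·x̄)/τ₀ = (533.3856·0.018460 − 0.017148·540.7) / 0.001312 = 0.574375/0.001312 ≈ 437.8.

μ₀ = 437.8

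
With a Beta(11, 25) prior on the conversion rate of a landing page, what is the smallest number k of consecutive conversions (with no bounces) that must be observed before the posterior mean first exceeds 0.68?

After k conversions and 0 bounces the posterior is Beta(11+k, 25), with mean (11+k)/(11+25+k).
Set (11+k)/(36+k) > 0.68 and solve: k > (0.68·36 − 11)/(1 − 0.68) = 42.125.
The smallest integer exceeding 42.125 is 43, and checking k=43: (54)/(79) = 0.6835 > 0.68.

k = 43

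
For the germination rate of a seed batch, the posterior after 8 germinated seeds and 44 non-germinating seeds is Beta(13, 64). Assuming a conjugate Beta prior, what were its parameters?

Under Beta–binomial conjugacy the posterior parameters are (a+s, b+f).
So a = 13 − 8 = 5 and b = 64 − 44 = 20.

Beta(5, 20)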